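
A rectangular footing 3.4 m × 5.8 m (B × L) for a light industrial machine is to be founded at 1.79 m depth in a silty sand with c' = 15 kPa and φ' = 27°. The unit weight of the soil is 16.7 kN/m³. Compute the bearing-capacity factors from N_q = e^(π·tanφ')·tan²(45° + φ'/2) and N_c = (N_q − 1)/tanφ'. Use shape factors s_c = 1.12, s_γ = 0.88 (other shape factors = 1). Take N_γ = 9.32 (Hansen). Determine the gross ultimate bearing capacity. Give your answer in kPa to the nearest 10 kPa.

tan27° = 0.5095, so N_q = e^(π×0.5095)·tan²(58.5°) = 4.957 × 2.663 = 13.2.
N_c = (13.2 − 1)/tan27° = 23.94.
q = γ·D_f = 16.7 × 1.79 = 29.893 kPa.
c·N_c·s_c = 15 × 23.942 × 1.12 = 402.23 kPa
q·N_q = 29.893 × 13.199 = 394.56 kPa
0.5·γ·B·N_γ·s_γ = 0.5 × 16.7 × 3.4 × 9.32 × 0.88 = 232.84 kPa
q_ult = 402.23 + 394.56 + 232.84 = 1029.6 kPa.

q_ult ≈ 1030 kPa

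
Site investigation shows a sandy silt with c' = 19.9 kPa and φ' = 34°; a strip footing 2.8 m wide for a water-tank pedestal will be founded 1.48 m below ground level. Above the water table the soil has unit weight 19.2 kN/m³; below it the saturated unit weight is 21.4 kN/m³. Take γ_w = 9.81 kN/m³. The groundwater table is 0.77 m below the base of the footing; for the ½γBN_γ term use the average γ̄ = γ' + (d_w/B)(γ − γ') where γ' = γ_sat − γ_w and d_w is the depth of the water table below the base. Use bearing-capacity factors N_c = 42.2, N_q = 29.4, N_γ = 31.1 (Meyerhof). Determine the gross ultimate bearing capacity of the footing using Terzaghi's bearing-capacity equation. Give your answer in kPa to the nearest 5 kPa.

q_ult ≈ 2270 kPa

Overburden at base level: q = 19.2 × 1.48 = 28.416 kPa.
The water table is 0.77 m below the base (< B = 2.8 m), so the ½γBN_γ term uses γ̄ = γ' + (d_w/B)(γ − γ') = 11.59 + (0.77/2.8)(19.2 − 11.59) = 13.683 kN/m³.
Cohesion term c·N_c = 19.9 × 42.2 = 839.78 kPa; surcharge term q·N_q = 28.416 × 29.4 = 835.43 kPa; self-weight term 0.5·γ·B·N_γ = 0.5 × 13.683 × 2.8 × 31.1 = 595.75 kPa.
q_ult = 839.78 + 835.43 + 595.75 = 2271 kPa.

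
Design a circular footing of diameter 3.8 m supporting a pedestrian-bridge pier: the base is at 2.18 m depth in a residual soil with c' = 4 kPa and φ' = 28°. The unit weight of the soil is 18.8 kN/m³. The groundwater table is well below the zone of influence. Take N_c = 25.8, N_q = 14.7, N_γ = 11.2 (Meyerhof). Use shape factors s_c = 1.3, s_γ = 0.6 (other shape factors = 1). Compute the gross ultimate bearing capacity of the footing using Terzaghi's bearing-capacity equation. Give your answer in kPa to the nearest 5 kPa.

q_ult ≈ 975 kPa

Overburden at base level: q = 18.8 × 2.18 = 40.984 kPa.
Cohesion term c·N_c·s_c = 4 × 25.8 × 1.3 = 134.16 kPa; surcharge term q·N_q = 40.984 × 14.7 = 602.46 kPa; self-weight term 0.5·γ·B·N_γ·s_γ = 0.5 × 18.8 × 3.8 × 11.2 × 0.6 = 240.04 kPa.
q_ult = 134.16 + 602.46 + 240.04 = 976.66 kPa.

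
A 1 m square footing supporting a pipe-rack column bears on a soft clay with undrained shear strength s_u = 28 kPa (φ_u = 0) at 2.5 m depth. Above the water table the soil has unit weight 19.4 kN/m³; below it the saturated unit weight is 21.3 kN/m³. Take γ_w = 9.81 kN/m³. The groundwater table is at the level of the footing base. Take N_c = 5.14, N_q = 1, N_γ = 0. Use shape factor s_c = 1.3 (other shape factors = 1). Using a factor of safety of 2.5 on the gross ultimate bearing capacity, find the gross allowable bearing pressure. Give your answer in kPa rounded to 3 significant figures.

Overburden at base level: q = 19.4 × 2.5 = 48.5 kPa.
Cohesion term c·N_c·s_c = 28 × 5.14 × 1.3 = 187.1 kPa; surcharge term q·N_q = 48.5 × 1 = 48.5 kPa.
q_ult = 187.1 + 48.5 = 235.6 kPa.
q_all = 235.6 / 2.5 = 94.238 kPa.

q_all ≈ 94.2 kPa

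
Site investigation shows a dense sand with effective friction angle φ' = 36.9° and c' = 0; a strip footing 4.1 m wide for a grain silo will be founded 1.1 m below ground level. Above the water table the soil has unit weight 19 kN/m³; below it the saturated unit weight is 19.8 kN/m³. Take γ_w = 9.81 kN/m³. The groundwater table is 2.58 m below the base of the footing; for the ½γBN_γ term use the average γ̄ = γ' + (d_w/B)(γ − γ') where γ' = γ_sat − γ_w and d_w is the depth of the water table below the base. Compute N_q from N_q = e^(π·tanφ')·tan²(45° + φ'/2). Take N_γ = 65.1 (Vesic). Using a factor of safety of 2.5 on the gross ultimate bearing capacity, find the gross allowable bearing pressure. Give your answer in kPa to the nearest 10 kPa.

N_q = e^(π·tan36.9°)·tan²(63.45°) = 42.37.
Effective surcharge at the founding depth q = γ·D_f = 19 × 1.1 = 20.9 kPa.
With d_w = 2.58 m < B, γ̄ = 9.99 + (2.58/4.1) × (19 − 9.99) = 15.66 kN/m³.
q_ult = q·N_q + 0.5·γ·B·N_γ
     = 20.9 × 42.368 + 0.5 × 15.66 × 4.1 × 65.1
     = 885.48 + 2089.9 = 2975.3 kPa.
q_all = 2975.3 / 2.5 = 1190.1 kPa.

q_all ≈ 1190 kPa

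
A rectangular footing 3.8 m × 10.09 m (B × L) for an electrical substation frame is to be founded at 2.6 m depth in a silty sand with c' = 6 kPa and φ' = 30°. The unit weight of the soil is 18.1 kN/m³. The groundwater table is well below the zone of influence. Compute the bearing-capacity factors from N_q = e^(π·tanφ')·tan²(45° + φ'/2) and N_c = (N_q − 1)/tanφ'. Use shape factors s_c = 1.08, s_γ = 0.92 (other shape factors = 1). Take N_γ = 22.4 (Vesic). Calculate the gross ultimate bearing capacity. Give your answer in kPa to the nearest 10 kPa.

tan30° = 0.5774, so N_q = e^(π×0.5774)·tan²(60°) = 6.134 × 3.0 = 18.4.
N_c = (18.4 − 1)/tan30° = 30.14.
q = γ·D_f = 18.1 × 2.6 = 47.06 kPa.
c·N_c·s_c = 6 × 30.14 × 1.08 = 195.3 kPa
q·N_q = 47.06 × 18.401 = 865.96 kPa
0.5·γ·B·N_γ·s_γ = 0.5 × 18.1 × 3.8 × 22.4 × 0.92 = 708.71 kPa
q_ult = 195.3 + 865.96 + 708.71 = 1770 kPa.

q_ult ≈ 1770 kPa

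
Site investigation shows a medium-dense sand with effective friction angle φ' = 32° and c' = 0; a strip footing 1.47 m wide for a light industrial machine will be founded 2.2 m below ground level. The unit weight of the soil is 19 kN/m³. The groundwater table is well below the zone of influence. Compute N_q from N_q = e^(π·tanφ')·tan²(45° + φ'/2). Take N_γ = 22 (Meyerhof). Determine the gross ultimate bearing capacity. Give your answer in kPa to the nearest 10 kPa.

tan32° = 0.6249, so N_q = e^(π×0.6249)·tan²(61°) = 7.121 × 3.255 = 23.18.
Overburden at base level: q = 19 × 2.2 = 41.8 kPa.
Surcharge term q·N_q = 41.8 × 23.177 = 968.79 kPa; self-weight term 0.5·γ·B·N_γ = 0.5 × 19 × 1.47 × 22 = 307.23 kPa.
q_ult = 968.79 + 307.23 = 1276 kPa.

q_ult ≈ 1280 kPa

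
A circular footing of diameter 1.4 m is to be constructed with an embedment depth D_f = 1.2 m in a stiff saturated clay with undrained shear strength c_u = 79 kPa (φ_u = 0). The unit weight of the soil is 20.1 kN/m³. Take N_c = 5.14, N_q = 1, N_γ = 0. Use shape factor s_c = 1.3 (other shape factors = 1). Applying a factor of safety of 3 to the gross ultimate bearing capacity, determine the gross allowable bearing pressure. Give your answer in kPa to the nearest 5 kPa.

q_all ≈ 185 kPa

q = γ·D_f = 20.1 × 1.2 = 24.12 kPa.
c·N_c·s_c = 79 × 5.14 × 1.3 = 527.88 kPa
q·N_q = 24.12 × 1 = 24.12 kPa
q_ult = 527.88 + 24.12 = 552 kPa.
q_all = q_ult / FS = 552 / 3 = 184 kPa.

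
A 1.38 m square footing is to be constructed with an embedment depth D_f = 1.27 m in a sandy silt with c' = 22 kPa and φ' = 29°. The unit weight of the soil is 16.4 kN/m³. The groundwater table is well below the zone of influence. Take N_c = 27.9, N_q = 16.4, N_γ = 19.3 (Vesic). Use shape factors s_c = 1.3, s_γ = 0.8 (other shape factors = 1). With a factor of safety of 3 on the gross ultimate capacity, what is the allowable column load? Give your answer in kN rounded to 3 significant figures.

Effective surcharge at the founding depth q = γ·D_f = 16.4 × 1.27 = 20.828 kPa.
q_ult = c·N_c·s_c + q·N_q + 0.5·γ·B·N_γ·s_γ
     = 22 × 27.9 × 1.3 + 20.828 × 16.4 + 0.5 × 16.4 × 1.38 × 19.3 × 0.8
     = 797.94 + 341.58 + 174.72 = 1314.2 kPa.
Gross allowable pressure q_all = 1314.2 / 3 = 438.08 kPa.
Footing area = 1.9044 m², so allowable column load = 438.08 × 1.9044 = 834.28 kN.

P_all ≈ 834 kN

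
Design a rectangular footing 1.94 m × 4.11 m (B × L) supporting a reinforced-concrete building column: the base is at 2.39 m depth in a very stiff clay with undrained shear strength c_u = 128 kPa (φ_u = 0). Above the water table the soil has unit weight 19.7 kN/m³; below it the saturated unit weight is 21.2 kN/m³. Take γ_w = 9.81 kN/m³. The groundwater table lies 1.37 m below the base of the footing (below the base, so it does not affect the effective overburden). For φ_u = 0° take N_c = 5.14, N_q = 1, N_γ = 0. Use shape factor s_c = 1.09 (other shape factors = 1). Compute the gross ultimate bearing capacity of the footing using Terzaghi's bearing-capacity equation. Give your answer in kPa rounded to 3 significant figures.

q_ult ≈ 764 kPa

Overburden at base level: q = 19.7 × 2.39 = 47.083 kPa.
Cohesion term c·N_c·s_c = 128 × 5.14 × 1.09 = 717.13 kPa; surcharge term q·N_q = 47.083 × 1 = 47.083 kPa.
q_ult = 717.13 + 47.083 = 764.22 kPa.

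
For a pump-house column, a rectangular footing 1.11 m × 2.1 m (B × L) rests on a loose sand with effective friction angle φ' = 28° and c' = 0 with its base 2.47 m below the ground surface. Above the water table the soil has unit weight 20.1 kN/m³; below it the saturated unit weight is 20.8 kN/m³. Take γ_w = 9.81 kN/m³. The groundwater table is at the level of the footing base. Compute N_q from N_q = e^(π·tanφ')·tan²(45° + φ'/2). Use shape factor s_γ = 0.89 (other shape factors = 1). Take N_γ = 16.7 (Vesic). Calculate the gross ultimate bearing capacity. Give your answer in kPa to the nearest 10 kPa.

tan28° = 0.5317, so N_q = e^(π×0.5317)·tan²(59°) = 5.314 × 2.77 = 14.72.
Effective surcharge at the founding depth q = γ·D_f = 20.1 × 2.47 = 49.647 kPa.
The water table coincides with the base, so in the self-weight term γ → γ' = 10.99 kN/m³.
q_ult = q·N_q + 0.5·γ·B·N_γ·s_γ
     = 49.647 × 14.72 + 0.5 × 10.99 × 1.11 × 16.7 × 0.89
     = 730.8 + 90.656 = 821.45 kPa.

q_ult ≈ 820 kPa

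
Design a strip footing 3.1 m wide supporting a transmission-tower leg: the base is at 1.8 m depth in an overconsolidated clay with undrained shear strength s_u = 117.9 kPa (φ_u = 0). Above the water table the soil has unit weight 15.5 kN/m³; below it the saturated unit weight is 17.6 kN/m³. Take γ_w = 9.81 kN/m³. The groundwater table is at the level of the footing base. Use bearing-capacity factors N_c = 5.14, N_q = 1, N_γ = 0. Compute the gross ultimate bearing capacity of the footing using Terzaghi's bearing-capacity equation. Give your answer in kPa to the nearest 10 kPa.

q_ult ≈ 630 kPa

q = γ·D_f = 15.5 × 1.8 = 27.9 kPa.
c·N_c = 117.9 × 5.14 = 606.01 kPa
q·N_q = 27.9 × 1 = 27.9 kPa
q_ult = 606.01 + 27.9 = 633.91 kPa.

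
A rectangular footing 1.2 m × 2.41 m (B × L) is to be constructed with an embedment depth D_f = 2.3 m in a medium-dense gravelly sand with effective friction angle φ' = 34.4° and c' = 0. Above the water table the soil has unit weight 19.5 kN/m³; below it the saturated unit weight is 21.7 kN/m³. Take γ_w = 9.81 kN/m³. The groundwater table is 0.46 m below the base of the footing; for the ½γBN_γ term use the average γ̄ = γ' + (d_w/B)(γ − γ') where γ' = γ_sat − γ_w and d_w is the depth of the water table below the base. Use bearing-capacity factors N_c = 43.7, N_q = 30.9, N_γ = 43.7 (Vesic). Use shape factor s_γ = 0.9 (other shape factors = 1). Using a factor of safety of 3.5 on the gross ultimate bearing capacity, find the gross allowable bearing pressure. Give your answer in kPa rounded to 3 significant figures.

Effective surcharge at the founding depth q = γ·D_f = 19.5 × 2.3 = 44.85 kPa.
With d_w = 0.46 m < B, γ̄ = 11.89 + (0.46/1.2) × (19.5 − 11.89) = 14.807 kN/m³.
q_ult = q·N_q + 0.5·γ·B·N_γ·s_γ
     = 44.85 × 30.9 + 0.5 × 14.807 × 1.2 × 43.7 × 0.9
     = 1385.9 + 349.42 = 1735.3 kPa.
q_all = 1735.3 / 3.5 = 495.8 kPa.

q_all ≈ 496 kPa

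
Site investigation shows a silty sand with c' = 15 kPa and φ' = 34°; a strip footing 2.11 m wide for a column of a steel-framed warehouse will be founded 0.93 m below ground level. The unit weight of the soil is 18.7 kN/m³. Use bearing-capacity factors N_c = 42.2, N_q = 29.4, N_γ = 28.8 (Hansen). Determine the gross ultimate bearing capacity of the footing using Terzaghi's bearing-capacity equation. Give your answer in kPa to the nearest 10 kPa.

q = γ·D_f = 18.7 × 0.93 = 17.391 kPa.
c·N_c = 15 × 42.2 = 633 kPa
q·N_q = 17.391 × 29.4 = 511.3 kPa
0.5·γ·B·N_γ = 0.5 × 18.7 × 2.11 × 28.8 = 568.18 kPa
q_ult = 633 + 511.3 + 568.18 = 1712.5 kPa.

q_ult ≈ 1710 kPa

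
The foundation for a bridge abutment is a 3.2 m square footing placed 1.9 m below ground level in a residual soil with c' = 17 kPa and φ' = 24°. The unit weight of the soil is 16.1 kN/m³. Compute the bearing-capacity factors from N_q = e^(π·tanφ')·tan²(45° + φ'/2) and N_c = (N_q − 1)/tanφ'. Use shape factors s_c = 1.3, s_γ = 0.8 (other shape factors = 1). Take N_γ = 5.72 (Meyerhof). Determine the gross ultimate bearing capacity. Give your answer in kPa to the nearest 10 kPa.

q_ult ≈ 840 kPa

tan24° = 0.4452, so N_q = e^(π×0.4452)·tan²(57°) = 4.05 × 2.371 = 9.6.
N_c = (9.6 − 1)/tan24° = 19.32.
Effective surcharge at the founding depth q = γ·D_f = 16.1 × 1.9 = 30.59 kPa.
q_ult = c·N_c·s_c + q·N_q + 0.5·γ·B·N_γ·s_γ
     = 17 × 19.324 × 1.3 + 30.59 × 9.6034 + 0.5 × 16.1 × 3.2 × 5.72 × 0.8
     = 427.05 + 293.77 + 117.88 = 838.7 kPa.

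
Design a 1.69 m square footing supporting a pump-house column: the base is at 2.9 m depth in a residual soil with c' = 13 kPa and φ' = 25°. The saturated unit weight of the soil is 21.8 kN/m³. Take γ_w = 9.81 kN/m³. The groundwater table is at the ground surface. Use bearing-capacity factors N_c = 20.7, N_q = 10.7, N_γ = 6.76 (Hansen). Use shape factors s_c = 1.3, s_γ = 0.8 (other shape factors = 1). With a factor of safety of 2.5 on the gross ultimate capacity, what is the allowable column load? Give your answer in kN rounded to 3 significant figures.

γ' = 21.8 − 9.81 = 11.99 kN/m³ (submerged throughout). q = 11.99 × 2.9 = 34.771 kPa; the same γ' applies in the ½γBN_γ term.
c·N_c·s_c = 13 × 20.7 × 1.3 = 349.83 kPa
q·N_q = 34.771 × 10.7 = 372.05 kPa
0.5·γ·B·N_γ·s_γ = 0.5 × 11.99 × 1.69 × 6.76 × 0.8 = 54.791 kPa
q_ult = 349.83 + 372.05 + 54.791 = 776.67 kPa.
Gross allowable pressure q_all = 776.67 / 2.5 = 310.67 kPa.
Footing area = 2.8561 m², so allowable column load = 310.67 × 2.8561 = 887.3 kN.

P_all ≈ 887 kN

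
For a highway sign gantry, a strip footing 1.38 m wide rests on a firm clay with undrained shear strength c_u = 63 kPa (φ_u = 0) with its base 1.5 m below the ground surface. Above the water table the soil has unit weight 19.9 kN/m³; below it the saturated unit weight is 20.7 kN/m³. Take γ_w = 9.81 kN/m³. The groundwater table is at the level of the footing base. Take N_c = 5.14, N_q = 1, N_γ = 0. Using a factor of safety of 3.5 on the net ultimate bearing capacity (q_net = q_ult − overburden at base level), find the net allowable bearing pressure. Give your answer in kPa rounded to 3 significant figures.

q_all(net) ≈ 92.5 kPa

q = γ·D_f = 19.9 × 1.5 = 29.85 kPa.
c·N_c = 63 × 5.14 = 323.82 kPa
q·N_q = 29.85 × 1 = 29.85 kPa
q_ult = 323.82 + 29.85 = 353.67 kPa.
q_net = 353.67 − 29.85 = 323.82 kPa.
q_all(net) = 323.82 / 3.5 = 92.52 kPa.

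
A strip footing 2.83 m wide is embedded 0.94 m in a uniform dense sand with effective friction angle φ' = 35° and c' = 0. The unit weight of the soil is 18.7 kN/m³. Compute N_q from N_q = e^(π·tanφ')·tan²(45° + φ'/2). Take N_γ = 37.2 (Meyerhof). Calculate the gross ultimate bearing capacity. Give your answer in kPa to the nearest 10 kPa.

tan35° = 0.7002, so N_q = e^(π×0.7002)·tan²(62.5°) = 9.023 × 3.69 = 33.3.
q = γ·D_f = 18.7 × 0.94 = 17.578 kPa.
q·N_q = 17.578 × 33.296 = 585.28 kPa
0.5·γ·B·N_γ = 0.5 × 18.7 × 2.83 × 37.2 = 984.33 kPa
q_ult = 585.28 + 984.33 = 1569.6 kPa.

q_ult ≈ 1570 kPa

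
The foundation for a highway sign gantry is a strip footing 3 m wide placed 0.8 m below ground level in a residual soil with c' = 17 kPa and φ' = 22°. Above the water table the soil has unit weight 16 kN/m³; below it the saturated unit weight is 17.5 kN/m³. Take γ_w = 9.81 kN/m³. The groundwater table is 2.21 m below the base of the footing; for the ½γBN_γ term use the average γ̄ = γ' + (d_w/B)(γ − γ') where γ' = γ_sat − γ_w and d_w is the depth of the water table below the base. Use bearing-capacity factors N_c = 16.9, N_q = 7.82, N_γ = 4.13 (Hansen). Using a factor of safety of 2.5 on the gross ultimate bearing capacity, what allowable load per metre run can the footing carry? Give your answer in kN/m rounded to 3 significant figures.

q = γ·D_f = 16 × 0.8 = 12.8 kPa.
γ' = 7.69 kN/m³; averaging over the depth B below the base, γ̄ = γ' + (d_w/B)(γ − γ') = 13.812 kN/m³.
c·N_c = 17 × 16.9 = 287.3 kPa
q·N_q = 12.8 × 7.82 = 100.1 kPa
0.5·γ·B·N_γ = 0.5 × 13.812 × 3 × 4.13 = 85.563 kPa
q_ult = 287.3 + 100.1 + 85.563 = 472.96 kPa.
Gross allowable pressure q_all = 472.96 / 2.5 = 189.18 kPa.
Allowable wall load = q_all × B = 189.18 × 3 = 567.55 kN per metre run.

≈ 568 kN/m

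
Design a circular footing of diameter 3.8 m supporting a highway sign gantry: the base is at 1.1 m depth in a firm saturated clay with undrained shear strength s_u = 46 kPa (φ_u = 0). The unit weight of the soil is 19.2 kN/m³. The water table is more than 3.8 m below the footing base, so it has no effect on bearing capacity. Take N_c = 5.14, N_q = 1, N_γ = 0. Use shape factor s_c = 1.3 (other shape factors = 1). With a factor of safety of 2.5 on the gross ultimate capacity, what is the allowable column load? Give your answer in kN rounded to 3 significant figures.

Overburden at base level: q = 19.2 × 1.1 = 21.12 kPa.
Cohesion term c·N_c·s_c = 46 × 5.14 × 1.3 = 307.37 kPa; surcharge term q·N_q = 21.12 × 1 = 21.12 kPa.
q_ult = 307.37 + 21.12 = 328.49 kPa.
Gross allowable pressure q_all = 328.49 / 2.5 = 131.4 kPa.
Footing area = 11.3411 m², so allowable column load = 131.4 × 11.3411 = 1490.2 kN.

P_all ≈ 1490 kN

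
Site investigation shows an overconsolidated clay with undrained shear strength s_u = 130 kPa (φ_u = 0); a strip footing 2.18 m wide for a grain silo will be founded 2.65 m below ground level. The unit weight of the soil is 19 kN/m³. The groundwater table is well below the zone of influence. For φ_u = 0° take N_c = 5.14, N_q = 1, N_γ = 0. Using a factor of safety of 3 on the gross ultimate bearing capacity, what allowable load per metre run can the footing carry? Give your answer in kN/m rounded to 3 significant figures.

Overburden at base level: q = 19 × 2.65 = 50.35 kPa.
Cohesion term c·N_c = 130 × 5.14 = 668.2 kPa; surcharge term q·N_q = 50.35 × 1 = 50.35 kPa.
q_ult = 668.2 + 50.35 = 718.55 kPa.
Gross allowable pressure q_all = 718.55 / 3 = 239.52 kPa.
Allowable wall load = q_all × B = 239.52 × 2.18 = 522.15 kN per metre run.

≈ 522 kN/m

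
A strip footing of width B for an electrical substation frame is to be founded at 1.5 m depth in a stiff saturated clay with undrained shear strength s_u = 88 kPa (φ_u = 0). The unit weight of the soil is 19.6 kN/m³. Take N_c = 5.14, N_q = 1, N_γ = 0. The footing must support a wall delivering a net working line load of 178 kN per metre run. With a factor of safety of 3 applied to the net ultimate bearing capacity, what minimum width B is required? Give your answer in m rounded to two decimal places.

B = 1.18 m

Overburden at base level: q = 19.6 × 1.5 = 29.4 kPa.
Cohesion term c·N_c = 88 × 5.14 = 452.32 kPa; surcharge term q·N_q = 29.4 × 1 = 29.4 kPa.
q_ult = 452.32 + 29.4 = 481.72 kPa.
For φ = 0 the ½γBN_γ term vanishes, so q_ult is independent of B. q_net = 481.72 − 29.4 = 452.32 kPa; q_all(net) = 452.32/3 = 150.77 kPa.
Required width B = w / q_all(net) = 178 / 150.77 = 1.181 m.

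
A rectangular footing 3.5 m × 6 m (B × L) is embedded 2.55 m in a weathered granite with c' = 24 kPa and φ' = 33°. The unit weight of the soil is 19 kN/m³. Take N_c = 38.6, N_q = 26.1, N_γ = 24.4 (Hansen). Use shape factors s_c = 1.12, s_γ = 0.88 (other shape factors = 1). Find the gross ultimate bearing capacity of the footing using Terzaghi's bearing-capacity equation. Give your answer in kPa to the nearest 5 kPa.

q_ult ≈ 3015 kPa

q = γ·D_f = 19 × 2.55 = 48.45 kPa.
c·N_c·s_c = 24 × 38.6 × 1.12 = 1037.6 kPa
q·N_q = 48.45 × 26.1 = 1264.5 kPa
0.5·γ·B·N_γ·s_γ = 0.5 × 19 × 3.5 × 24.4 × 0.88 = 713.94 kPa
q_ult = 1037.6 + 1264.5 + 713.94 = 3016.1 kPa.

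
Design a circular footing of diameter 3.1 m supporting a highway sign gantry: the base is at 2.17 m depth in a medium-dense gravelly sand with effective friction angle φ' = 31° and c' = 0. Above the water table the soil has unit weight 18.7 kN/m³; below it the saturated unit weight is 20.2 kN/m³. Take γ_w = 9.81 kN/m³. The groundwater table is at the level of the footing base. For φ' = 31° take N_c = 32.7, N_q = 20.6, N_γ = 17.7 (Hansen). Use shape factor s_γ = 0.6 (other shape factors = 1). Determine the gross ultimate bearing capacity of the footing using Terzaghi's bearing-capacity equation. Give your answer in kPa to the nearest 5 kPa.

q_ult ≈ 1005 kPa

Effective surcharge at the founding depth q = γ·D_f = 18.7 × 2.17 = 40.579 kPa.
The water table coincides with the base, so in the self-weight term γ → γ' = 10.39 kN/m³.
q_ult = q·N_q + 0.5·γ·B·N_γ·s_γ
     = 40.579 × 20.6 + 0.5 × 10.39 × 3.1 × 17.7 × 0.6
     = 835.93 + 171.03 = 1007 kPa.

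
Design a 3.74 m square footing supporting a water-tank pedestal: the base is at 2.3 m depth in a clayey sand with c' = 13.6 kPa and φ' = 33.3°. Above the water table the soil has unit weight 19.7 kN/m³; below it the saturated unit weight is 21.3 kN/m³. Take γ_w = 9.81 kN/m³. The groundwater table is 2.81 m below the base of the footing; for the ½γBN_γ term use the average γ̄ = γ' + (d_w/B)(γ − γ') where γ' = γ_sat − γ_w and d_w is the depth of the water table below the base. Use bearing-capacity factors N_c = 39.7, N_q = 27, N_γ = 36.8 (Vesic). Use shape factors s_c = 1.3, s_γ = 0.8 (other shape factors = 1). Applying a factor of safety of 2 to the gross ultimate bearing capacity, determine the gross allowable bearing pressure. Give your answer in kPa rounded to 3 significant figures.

q = γ·D_f = 19.7 × 2.3 = 45.31 kPa.
γ' = 11.49 kN/m³; averaging over the depth B below the base, γ̄ = γ' + (d_w/B)(γ − γ') = 17.658 kN/m³.
c·N_c·s_c = 13.6 × 39.7 × 1.3 = 701.9 kPa
q·N_q = 45.31 × 27 = 1223.4 kPa
0.5·γ·B·N_γ·s_γ = 0.5 × 17.658 × 3.74 × 36.8 × 0.8 = 972.15 kPa
q_ult = 701.9 + 1223.4 + 972.15 = 2897.4 kPa.
q_all = q_ult / FS = 2897.4 / 2 = 1448.7 kPa.

q_all ≈ 1450 kPa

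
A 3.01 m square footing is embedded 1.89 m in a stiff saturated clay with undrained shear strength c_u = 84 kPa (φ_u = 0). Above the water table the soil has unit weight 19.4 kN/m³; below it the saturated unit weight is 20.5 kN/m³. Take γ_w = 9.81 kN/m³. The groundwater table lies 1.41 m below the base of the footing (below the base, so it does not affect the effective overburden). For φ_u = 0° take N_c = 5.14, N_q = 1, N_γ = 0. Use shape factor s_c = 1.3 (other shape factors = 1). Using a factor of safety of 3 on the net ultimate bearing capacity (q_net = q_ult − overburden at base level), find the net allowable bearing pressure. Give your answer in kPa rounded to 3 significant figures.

q_all(net) ≈ 187 kPa

Overburden at base level: q = 19.4 × 1.89 = 36.666 kPa.
Cohesion term c·N_c·s_c = 84 × 5.14 × 1.3 = 561.29 kPa; surcharge term q·N_q = 36.666 × 1 = 36.666 kPa.
q_ult = 561.29 + 36.666 = 597.95 kPa.
q_net = 597.95 − 36.666 = 561.29 kPa.
q_all(net) = 561.29 / 3 = 187.1 kPa.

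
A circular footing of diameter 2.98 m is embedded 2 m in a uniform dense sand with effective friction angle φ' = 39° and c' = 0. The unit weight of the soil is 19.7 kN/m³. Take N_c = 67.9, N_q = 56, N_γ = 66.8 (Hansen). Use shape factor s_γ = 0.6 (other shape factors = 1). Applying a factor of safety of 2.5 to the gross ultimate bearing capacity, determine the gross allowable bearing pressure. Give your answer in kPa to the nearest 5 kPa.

q_all ≈ 1355 kPa

Overburden at base level: q = 19.7 × 2 = 39.4 kPa.
Surcharge term q·N_q = 39.4 × 56 = 2206.4 kPa; self-weight term 0.5·γ·B·N_γ·s_γ = 0.5 × 19.7 × 2.98 × 66.8 × 0.6 = 1176.5 kPa.
q_ult = 2206.4 + 1176.5 = 3382.9 kPa.
q_all = q_ult / FS = 3382.9 / 2.5 = 1353.1 kPa.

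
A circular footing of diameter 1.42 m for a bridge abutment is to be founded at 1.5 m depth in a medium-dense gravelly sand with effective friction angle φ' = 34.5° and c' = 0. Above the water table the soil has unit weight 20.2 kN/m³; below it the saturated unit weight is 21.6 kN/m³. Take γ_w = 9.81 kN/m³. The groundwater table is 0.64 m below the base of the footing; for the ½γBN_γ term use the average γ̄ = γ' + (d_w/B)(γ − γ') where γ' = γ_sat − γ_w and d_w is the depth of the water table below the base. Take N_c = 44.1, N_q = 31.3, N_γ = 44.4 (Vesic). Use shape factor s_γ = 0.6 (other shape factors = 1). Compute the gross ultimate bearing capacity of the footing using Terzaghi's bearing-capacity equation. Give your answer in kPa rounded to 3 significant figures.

Overburden at base level: q = 20.2 × 1.5 = 30.3 kPa.
The water table is 0.64 m below the base (< B = 1.42 m), so the ½γBN_γ term uses γ̄ = γ' + (d_w/B)(γ − γ') = 11.79 + (0.64/1.42)(20.2 − 11.79) = 15.58 kN/m³.
Surcharge term q·N_q = 30.3 × 31.3 = 948.39 kPa; self-weight term 0.5·γ·B·N_γ·s_γ = 0.5 × 15.58 × 1.42 × 44.4 × 0.6 = 294.69 kPa.
q_ult = 948.39 + 294.69 = 1243.1 kPa.

q_ult ≈ 1240 kPa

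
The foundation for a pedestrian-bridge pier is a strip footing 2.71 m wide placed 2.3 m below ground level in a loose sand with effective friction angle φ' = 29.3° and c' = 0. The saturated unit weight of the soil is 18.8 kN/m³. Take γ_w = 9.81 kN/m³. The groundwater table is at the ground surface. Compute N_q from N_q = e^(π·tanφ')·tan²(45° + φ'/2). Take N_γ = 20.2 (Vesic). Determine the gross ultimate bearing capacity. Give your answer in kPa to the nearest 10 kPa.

tan29.3° = 0.5612, so N_q = e^(π×0.5612)·tan²(59.65°) = 5.83 × 2.917 = 17.
With the water table at the surface the whole profile is submerged: γ' = 18.8 − 9.81 = 8.99 kN/m³, so q = γ'·D_f = 20.677 kPa; the same γ' applies in the ½γBN_γ term.
q_ult = q·N_q + 0.5·γ·B·N_γ
     = 20.677 × 17.004 + 0.5 × 8.99 × 2.71 × 20.2
     = 351.6 + 246.07 = 597.67 kPa.

q_ult ≈ 600 kPa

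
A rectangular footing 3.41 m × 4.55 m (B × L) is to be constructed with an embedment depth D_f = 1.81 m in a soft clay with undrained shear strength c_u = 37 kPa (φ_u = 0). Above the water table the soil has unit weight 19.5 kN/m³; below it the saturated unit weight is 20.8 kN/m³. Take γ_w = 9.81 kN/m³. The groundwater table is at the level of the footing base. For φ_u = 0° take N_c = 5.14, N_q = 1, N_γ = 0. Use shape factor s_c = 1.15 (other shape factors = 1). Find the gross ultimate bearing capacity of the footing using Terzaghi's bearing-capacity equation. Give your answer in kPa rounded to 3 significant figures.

q_ult ≈ 254 kPa

Effective surcharge at the founding depth q = γ·D_f = 19.5 × 1.81 = 35.295 kPa.
q_ult = c·N_c·s_c + q·N_q
     = 37 × 5.14 × 1.15 + 35.295 × 1
     = 218.71 + 35.295 = 254 kPa.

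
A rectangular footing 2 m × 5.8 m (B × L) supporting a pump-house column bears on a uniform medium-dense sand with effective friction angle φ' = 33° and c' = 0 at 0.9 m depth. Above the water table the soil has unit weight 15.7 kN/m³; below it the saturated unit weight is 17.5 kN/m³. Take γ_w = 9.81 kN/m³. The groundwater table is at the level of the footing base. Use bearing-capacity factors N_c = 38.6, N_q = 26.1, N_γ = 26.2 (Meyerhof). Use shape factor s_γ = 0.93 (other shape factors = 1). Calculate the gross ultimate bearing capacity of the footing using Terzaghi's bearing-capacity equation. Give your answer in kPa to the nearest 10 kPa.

q_ult ≈ 560 kPa

Overburden at base level: q = 15.7 × 0.9 = 14.13 kPa.
Below the base the soil is submerged, so the ½γBN_γ term uses γ' = 17.5 − 9.81 = 7.69 kN/m³.
Surcharge term q·N_q = 14.13 × 26.1 = 368.79 kPa; self-weight term 0.5·γ·B·N_γ·s_γ = 0.5 × 7.69 × 2 × 26.2 × 0.93 = 187.37 kPa.
q_ult = 368.79 + 187.37 = 556.17 kPa.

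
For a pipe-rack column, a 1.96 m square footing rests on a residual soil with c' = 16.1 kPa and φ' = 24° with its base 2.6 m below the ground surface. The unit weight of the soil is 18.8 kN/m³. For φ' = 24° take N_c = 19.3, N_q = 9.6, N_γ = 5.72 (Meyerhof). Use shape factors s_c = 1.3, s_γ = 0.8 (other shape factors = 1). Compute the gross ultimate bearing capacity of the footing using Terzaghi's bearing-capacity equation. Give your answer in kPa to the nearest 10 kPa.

Effective surcharge at the founding depth q = γ·D_f = 18.8 × 2.6 = 48.88 kPa.
q_ult = c·N_c·s_c + q·N_q + 0.5·γ·B·N_γ·s_γ
     = 16.1 × 19.3 × 1.3 + 48.88 × 9.6 + 0.5 × 18.8 × 1.96 × 5.72 × 0.8
     = 403.95 + 469.25 + 84.308 = 957.51 kPa.

q_ult ≈ 960 kPa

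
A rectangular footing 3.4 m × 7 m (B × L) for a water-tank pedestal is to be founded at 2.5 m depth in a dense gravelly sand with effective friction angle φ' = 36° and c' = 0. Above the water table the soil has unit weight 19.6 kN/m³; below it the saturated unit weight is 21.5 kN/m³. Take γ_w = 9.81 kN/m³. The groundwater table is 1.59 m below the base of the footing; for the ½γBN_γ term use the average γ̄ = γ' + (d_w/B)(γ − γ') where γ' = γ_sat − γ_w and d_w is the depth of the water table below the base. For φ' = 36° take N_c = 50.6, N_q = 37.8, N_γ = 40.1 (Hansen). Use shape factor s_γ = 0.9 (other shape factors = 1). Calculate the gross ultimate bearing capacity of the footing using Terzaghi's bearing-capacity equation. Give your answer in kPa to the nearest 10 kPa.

q_ult ≈ 2800 kPa

q = γ·D_f = 19.6 × 2.5 = 49 kPa.
γ' = 11.69 kN/m³; averaging over the depth B below the base, γ̄ = γ' + (d_w/B)(γ − γ') = 15.389 kN/m³.
q·N_q = 49 × 37.8 = 1852.2 kPa
0.5·γ·B·N_γ·s_γ = 0.5 × 15.389 × 3.4 × 40.1 × 0.9 = 944.17 kPa
q_ult = 1852.2 + 944.17 = 2796.4 kPa.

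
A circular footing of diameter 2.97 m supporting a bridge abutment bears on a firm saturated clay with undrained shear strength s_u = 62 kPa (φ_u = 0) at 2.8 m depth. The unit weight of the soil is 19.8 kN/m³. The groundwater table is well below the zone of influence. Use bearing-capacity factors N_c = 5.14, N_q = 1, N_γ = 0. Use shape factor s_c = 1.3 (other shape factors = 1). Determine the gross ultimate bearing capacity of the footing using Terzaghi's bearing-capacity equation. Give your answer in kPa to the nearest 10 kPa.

q_ult ≈ 470 kPa

Effective surcharge at the founding depth q = γ·D_f = 19.8 × 2.8 = 55.44 kPa.
q_ult = c·N_c·s_c + q·N_q
     = 62 × 5.14 × 1.3 + 55.44 × 1
     = 414.28 + 55.44 = 469.72 kPa.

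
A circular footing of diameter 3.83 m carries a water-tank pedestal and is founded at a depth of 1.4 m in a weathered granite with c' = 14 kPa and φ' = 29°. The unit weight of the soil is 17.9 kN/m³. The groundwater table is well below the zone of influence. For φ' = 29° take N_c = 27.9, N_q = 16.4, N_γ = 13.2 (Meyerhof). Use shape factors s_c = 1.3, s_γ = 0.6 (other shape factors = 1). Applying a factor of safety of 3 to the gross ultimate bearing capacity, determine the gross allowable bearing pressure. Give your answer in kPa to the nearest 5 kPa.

Effective surcharge at the founding depth q = γ·D_f = 17.9 × 1.4 = 25.06 kPa.
q_ult = c·N_c·s_c + q·N_q + 0.5·γ·B·N_γ·s_γ
     = 14 × 27.9 × 1.3 + 25.06 × 16.4 + 0.5 × 17.9 × 3.83 × 13.2 × 0.6
     = 507.78 + 410.98 + 271.49 = 1190.2 kPa.
q_all = q_ult / FS = 1190.2 / 3 = 396.75 kPa.

q_all ≈ 395 kPa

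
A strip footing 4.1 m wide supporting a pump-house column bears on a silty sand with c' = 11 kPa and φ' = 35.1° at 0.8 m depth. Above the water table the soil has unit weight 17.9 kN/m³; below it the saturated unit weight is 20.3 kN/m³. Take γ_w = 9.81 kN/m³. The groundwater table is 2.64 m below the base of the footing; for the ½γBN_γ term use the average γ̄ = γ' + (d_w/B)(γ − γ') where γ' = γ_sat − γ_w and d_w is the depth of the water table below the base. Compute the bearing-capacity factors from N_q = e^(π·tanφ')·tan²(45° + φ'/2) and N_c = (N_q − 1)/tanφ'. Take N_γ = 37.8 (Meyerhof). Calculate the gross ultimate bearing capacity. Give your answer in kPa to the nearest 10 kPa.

tan35.1° = 0.7028, so N_q = e^(π×0.7028)·tan²(62.55°) = 9.097 × 3.706 = 33.71.
N_c = (33.71 − 1)/tan35.1° = 46.55.
Effective surcharge at the founding depth q = γ·D_f = 17.9 × 0.8 = 14.32 kPa.
With d_w = 2.64 m < B, γ̄ = 10.49 + (2.64/4.1) × (17.9 − 10.49) = 15.261 kN/m³.
q_ult = c·N_c + q·N_q + 0.5·γ·B·N_γ
     = 11 × 46.546 + 14.32 × 33.713 + 0.5 × 15.261 × 4.1 × 37.8
     = 512.01 + 482.77 + 1182.6 = 2177.4 kPa.

q_ult ≈ 2180 kPa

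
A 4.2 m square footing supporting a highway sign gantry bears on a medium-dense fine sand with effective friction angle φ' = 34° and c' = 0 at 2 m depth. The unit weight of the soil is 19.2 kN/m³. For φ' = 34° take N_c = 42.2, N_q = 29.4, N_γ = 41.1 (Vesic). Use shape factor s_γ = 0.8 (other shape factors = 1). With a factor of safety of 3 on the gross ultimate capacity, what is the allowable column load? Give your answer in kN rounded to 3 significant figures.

Overburden at base level: q = 19.2 × 2 = 38.4 kPa.
Surcharge term q·N_q = 38.4 × 29.4 = 1129 kPa; self-weight term 0.5·γ·B·N_γ·s_γ = 0.5 × 19.2 × 4.2 × 41.1 × 0.8 = 1325.7 kPa.
q_ult = 1129 + 1325.7 = 2454.7 kPa.
Gross allowable pressure q_all = 2454.7 / 3 = 818.23 kPa.
Footing area = 17.64 m², so allowable column load = 818.23 × 17.64 = 14434 kN.

P_all ≈ 14400 kN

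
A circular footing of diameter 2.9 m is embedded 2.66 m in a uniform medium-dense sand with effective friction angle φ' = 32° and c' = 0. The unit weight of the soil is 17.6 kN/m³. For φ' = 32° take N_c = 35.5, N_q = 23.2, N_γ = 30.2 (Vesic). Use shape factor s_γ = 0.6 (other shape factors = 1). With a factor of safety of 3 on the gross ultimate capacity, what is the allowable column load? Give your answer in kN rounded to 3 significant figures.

Overburden at base level: q = 17.6 × 2.66 = 46.816 kPa.
Surcharge term q·N_q = 46.816 × 23.2 = 1086.1 kPa; self-weight term 0.5·γ·B·N_γ·s_γ = 0.5 × 17.6 × 2.9 × 30.2 × 0.6 = 462.42 kPa.
q_ult = 1086.1 + 462.42 = 1548.6 kPa.
Gross allowable pressure q_all = 1548.6 / 3 = 516.18 kPa.
Footing area = 6.6052 m², so allowable column load = 516.18 × 6.6052 = 3409.5 kN.

P_all ≈ 3410 kN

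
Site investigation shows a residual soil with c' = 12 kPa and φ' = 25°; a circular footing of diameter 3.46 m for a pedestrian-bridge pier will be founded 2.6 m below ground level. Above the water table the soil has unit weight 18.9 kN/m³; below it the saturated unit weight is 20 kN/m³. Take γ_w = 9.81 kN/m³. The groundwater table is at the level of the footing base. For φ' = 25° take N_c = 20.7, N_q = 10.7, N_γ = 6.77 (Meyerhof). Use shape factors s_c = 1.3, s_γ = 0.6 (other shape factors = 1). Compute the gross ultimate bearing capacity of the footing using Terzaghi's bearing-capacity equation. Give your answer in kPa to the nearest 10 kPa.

q_ult ≈ 920 kPa

q = γ·D_f = 18.9 × 2.6 = 49.14 kPa.
For the ½γBN_γ term take γ' = 20 − 9.81 = 10.19 kN/m³ (soil below base is submerged).
c·N_c·s_c = 12 × 20.7 × 1.3 = 322.92 kPa
q·N_q = 49.14 × 10.7 = 525.8 kPa
0.5·γ·B·N_γ·s_γ = 0.5 × 10.19 × 3.46 × 6.77 × 0.6 = 71.608 kPa
q_ult = 322.92 + 525.8 + 71.608 = 920.33 kPa.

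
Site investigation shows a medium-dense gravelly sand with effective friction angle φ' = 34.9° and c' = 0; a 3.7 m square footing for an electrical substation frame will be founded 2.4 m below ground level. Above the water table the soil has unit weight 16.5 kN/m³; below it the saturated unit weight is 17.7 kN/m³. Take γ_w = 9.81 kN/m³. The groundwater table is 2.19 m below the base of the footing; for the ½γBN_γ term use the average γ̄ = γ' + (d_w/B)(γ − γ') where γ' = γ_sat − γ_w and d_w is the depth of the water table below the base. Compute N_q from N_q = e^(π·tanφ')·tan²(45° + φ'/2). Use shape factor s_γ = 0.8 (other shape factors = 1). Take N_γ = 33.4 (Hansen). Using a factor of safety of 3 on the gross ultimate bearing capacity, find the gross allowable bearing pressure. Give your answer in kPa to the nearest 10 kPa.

q_all ≈ 650 kPa

N_q = e^(π·tan34.9°)·tan²(62.45°) = 32.89.
q = γ·D_f = 16.5 × 2.4 = 39.6 kPa.
γ' = 7.89 kN/m³; averaging over the depth B below the base, γ̄ = γ' + (d_w/B)(γ − γ') = 12.986 kN/m³.
q·N_q = 39.6 × 32.885 = 1302.3 kPa
0.5·γ·B·N_γ·s_γ = 0.5 × 12.986 × 3.7 × 33.4 × 0.8 = 641.93 kPa
q_ult = 1302.3 + 641.93 = 1944.2 kPa.
q_all = 1944.2 / 3 = 648.06 kPa.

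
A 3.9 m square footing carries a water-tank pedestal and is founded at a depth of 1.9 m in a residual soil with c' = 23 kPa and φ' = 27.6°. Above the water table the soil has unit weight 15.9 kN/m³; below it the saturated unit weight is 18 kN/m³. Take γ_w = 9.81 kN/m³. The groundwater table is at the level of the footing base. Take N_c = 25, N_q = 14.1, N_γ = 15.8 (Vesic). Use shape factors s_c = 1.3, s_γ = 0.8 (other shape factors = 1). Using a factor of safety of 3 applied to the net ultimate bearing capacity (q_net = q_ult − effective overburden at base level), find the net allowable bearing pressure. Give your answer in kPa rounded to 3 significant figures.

q_all(net) ≈ 448 kPa

Effective surcharge at the founding depth q = γ·D_f = 15.9 × 1.9 = 30.21 kPa.
The water table coincides with the base, so in the self-weight term γ → γ' = 8.19 kN/m³.
q_ult = c·N_c·s_c + q·N_q + 0.5·γ·B·N_γ·s_γ
     = 23 × 25 × 1.3 + 30.21 × 14.1 + 0.5 × 8.19 × 3.9 × 15.8 × 0.8
     = 747.5 + 425.96 + 201.87 = 1375.3 kPa.
Net ultimate: q_net = 1375.3 − 30.21 = 1345.1 kPa.
q_all(net) = 1345.1 / 3 = 448.37 kPa.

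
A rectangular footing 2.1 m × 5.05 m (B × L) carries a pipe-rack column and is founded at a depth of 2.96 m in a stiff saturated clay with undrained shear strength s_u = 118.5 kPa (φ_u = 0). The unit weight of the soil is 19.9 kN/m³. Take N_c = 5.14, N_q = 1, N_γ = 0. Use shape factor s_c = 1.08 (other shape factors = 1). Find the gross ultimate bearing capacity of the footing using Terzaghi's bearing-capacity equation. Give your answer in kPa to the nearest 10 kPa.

q_ult ≈ 720 kPa

Overburden at base level: q = 19.9 × 2.96 = 58.904 kPa.
Cohesion term c·N_c·s_c = 118.5 × 5.14 × 1.08 = 657.82 kPa; surcharge term q·N_q = 58.904 × 1 = 58.904 kPa.
q_ult = 657.82 + 58.904 = 716.72 kPa.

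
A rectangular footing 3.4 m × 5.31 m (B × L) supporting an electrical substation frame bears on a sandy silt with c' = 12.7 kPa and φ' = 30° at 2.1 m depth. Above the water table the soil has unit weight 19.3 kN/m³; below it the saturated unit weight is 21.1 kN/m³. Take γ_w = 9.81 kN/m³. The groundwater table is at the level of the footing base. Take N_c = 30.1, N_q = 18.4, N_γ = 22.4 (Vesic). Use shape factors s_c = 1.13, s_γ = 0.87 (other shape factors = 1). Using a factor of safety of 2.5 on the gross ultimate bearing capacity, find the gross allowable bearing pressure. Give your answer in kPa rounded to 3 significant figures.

Effective surcharge at the founding depth q = γ·D_f = 19.3 × 2.1 = 40.53 kPa.
The water table coincides with the base, so in the self-weight term γ → γ' = 11.29 kN/m³.
q_ult = c·N_c·s_c + q·N_q + 0.5·γ·B·N_γ·s_γ
     = 12.7 × 30.1 × 1.13 + 40.53 × 18.4 + 0.5 × 11.29 × 3.4 × 22.4 × 0.87
     = 431.97 + 745.75 + 374.03 = 1551.8 kPa.
q_all = 1551.8 / 2.5 = 620.7 kPa.

q_all ≈ 621 kPa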